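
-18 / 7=-2.57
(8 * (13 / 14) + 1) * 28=236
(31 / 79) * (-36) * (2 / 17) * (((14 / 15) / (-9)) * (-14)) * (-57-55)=5444096 / 20145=270.25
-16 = -16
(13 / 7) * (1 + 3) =52 / 7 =7.43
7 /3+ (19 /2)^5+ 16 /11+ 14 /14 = 81716323 /1056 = 77382.88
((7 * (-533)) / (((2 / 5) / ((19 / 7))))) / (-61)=50635 / 122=415.04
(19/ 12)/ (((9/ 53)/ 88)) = 22154/ 27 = 820.52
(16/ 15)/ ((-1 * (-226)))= 8/ 1695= 0.00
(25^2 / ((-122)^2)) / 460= 125 / 1369328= 0.00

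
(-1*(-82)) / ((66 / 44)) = 164 / 3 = 54.67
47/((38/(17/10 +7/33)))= 29657/12540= 2.36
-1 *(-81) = 81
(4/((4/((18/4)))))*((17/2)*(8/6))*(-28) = -1428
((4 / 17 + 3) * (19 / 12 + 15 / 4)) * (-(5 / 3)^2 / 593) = -22000 / 272187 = -0.08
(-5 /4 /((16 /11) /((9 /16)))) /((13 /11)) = -5445 /13312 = -0.41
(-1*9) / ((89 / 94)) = -846 / 89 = -9.51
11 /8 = 1.38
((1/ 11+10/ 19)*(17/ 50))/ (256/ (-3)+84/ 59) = -388161/ 155203400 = -0.00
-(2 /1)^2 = -4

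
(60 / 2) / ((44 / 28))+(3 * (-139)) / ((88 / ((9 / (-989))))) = 1665273 / 87032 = 19.13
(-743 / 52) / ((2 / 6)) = -42.87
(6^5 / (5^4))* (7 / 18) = 3024 / 625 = 4.84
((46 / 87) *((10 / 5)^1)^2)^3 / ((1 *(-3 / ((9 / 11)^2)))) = -6229504 / 2951069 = -2.11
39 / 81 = 13 / 27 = 0.48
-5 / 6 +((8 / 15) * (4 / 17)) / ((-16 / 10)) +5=139 / 34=4.09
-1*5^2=-25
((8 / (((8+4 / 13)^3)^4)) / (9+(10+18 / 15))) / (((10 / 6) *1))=23298085122481 / 10597299241613200786980864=0.00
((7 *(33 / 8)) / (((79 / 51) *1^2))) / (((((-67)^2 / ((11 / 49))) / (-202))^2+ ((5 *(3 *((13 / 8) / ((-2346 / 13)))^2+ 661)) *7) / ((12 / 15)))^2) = 70696809863303299291540664745984 / 5685466247398318513228471303758778225753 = 0.00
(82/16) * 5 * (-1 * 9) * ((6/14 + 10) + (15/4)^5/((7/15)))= -3021945795/8192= -368889.87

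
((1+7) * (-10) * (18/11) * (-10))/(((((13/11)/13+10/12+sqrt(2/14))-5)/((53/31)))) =-8622633600/15567301-302227200 * sqrt(7)/15567301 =-605.26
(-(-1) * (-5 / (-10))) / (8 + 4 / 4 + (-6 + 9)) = 1 / 24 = 0.04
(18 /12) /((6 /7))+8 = 39 /4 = 9.75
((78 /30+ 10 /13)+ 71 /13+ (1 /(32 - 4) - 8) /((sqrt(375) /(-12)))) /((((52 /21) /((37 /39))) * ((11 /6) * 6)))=8251 * sqrt(15) /185900+ 74333 /241670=0.48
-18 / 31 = -0.58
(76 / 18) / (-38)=-1 / 9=-0.11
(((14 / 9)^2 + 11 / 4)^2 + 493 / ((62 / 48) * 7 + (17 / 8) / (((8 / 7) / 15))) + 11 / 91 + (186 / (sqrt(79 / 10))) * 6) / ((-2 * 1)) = -558 * sqrt(790) / 79-388976584271 / 19354005216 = -218.63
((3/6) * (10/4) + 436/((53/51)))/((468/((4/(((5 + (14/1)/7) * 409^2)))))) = 0.00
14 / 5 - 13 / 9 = 1.36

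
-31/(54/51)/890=-527/16020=-0.03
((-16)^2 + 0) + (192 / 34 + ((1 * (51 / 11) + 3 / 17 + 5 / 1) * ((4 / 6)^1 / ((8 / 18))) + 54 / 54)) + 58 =125427 / 374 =335.37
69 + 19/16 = 1123/16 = 70.19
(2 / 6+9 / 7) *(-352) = -11968 / 21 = -569.90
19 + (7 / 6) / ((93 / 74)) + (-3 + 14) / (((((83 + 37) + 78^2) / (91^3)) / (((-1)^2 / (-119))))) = 7758031 / 891684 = 8.70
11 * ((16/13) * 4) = 704/13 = 54.15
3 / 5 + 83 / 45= 22 / 9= 2.44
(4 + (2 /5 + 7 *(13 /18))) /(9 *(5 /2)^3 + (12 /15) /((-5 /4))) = 17020 /251973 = 0.07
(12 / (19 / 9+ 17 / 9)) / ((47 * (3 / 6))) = 6 / 47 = 0.13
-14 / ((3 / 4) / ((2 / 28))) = -4 / 3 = -1.33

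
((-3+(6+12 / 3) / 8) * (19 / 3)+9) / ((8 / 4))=-25 / 24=-1.04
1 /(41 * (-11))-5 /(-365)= 378 /32923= 0.01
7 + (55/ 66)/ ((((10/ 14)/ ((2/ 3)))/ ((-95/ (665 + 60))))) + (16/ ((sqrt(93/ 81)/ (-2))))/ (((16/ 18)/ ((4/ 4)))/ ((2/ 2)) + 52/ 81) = 9002/ 1305 - 1944 * sqrt(93)/ 961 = -12.61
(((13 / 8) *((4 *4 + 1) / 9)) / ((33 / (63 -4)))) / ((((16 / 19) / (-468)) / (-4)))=3220633 / 264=12199.37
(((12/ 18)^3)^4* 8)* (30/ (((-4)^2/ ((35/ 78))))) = 358400/ 6908733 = 0.05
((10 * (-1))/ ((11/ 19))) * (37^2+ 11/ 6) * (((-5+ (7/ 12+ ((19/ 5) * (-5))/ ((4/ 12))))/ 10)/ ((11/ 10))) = 52352125/ 396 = 132202.34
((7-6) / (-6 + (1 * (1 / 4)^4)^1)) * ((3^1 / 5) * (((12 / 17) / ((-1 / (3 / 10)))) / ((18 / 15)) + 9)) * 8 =-36864 / 5219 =-7.06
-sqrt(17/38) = -sqrt(646)/38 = -0.67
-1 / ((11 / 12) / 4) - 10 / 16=-4.99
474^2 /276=18723 /23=814.04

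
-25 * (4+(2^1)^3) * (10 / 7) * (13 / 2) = -19500 / 7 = -2785.71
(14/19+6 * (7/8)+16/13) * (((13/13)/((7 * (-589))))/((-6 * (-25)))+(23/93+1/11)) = 5469213153/2240438200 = 2.44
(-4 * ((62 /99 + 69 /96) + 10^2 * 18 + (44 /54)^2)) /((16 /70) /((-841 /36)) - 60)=1047002743955 /8716717152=120.11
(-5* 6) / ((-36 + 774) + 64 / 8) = -15 / 373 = -0.04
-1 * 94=-94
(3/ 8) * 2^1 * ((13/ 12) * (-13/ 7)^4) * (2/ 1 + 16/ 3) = 4084223/ 57624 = 70.88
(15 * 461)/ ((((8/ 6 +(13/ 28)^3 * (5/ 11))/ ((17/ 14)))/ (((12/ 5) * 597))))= 8715387010176/ 998843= 8725482.39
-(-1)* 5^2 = 25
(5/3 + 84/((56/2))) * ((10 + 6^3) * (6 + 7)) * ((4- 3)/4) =10283/3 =3427.67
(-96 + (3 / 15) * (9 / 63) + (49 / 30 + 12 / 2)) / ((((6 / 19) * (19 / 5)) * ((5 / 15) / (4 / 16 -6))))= 426673 / 336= 1269.86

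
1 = 1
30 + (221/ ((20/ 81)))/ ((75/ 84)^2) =3602346/ 3125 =1152.75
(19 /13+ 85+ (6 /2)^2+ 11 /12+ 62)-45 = 17687 /156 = 113.38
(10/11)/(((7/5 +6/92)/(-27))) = -62100/3707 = -16.75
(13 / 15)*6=26 / 5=5.20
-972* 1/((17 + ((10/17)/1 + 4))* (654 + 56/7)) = -8262/121477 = -0.07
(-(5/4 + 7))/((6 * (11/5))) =-5/8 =-0.62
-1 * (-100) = 100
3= 3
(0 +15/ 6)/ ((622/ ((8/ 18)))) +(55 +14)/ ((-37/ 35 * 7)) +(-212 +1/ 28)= -641679565/ 2899764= -221.29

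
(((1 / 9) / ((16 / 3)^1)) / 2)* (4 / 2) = 1 / 48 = 0.02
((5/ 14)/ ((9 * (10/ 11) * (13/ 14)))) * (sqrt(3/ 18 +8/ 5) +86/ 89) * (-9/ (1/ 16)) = -44 * sqrt(1590)/ 195 - 7568/ 1157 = -15.54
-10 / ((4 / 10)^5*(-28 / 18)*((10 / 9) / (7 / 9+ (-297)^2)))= 697753125 / 14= 49839508.93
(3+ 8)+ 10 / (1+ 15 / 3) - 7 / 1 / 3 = 31 / 3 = 10.33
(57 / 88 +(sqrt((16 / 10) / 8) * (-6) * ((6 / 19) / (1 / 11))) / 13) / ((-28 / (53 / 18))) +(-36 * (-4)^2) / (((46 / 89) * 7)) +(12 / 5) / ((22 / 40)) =-52674169 / 340032 +583 * sqrt(5) / 17290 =-154.83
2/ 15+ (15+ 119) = 2012/ 15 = 134.13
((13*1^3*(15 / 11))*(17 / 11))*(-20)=-66300 / 121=-547.93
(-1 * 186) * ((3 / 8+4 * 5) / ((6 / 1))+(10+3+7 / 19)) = -473959 / 152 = -3118.15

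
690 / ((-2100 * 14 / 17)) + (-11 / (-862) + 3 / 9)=-67013 / 1267140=-0.05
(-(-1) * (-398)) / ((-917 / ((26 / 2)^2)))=67262 / 917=73.35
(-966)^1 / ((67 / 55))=-53130 / 67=-792.99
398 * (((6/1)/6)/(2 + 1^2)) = 398/3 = 132.67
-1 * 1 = -1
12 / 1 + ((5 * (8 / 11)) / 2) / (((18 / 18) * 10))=12.18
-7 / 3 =-2.33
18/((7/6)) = 108/7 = 15.43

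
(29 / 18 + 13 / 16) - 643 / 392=5527 / 7056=0.78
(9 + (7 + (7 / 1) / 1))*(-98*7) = -15778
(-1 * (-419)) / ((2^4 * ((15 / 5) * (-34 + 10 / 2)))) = -419 / 1392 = -0.30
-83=-83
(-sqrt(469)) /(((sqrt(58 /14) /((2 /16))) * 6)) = -7 * sqrt(1943) /1392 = -0.22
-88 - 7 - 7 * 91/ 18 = -2347/ 18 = -130.39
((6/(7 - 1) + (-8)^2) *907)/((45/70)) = 825370/9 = 91707.78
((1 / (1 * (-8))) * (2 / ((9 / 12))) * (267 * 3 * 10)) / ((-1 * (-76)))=-1335 / 38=-35.13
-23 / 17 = -1.35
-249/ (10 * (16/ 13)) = -3237/ 160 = -20.23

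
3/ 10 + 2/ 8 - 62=-1229/ 20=-61.45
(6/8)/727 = 3/2908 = 0.00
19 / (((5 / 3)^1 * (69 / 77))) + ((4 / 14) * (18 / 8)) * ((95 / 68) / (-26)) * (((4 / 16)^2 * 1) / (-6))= 1158822407 / 91087360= 12.72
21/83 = 0.25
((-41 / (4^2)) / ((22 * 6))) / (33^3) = -41 / 75898944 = -0.00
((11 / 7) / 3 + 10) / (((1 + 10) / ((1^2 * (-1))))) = -221 / 231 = -0.96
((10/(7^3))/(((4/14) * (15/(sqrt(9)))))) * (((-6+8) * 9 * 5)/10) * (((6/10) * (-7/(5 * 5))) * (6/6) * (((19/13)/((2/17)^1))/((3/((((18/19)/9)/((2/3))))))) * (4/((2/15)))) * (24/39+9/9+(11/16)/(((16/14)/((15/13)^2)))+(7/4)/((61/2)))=-642099231/428854400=-1.50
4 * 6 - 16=8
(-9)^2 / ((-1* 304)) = -81 / 304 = -0.27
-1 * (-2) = 2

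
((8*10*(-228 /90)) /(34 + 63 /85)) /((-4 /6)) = 25840 /2953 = 8.75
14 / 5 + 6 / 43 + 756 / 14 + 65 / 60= 149699 / 2580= 58.02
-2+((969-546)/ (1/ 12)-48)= 5026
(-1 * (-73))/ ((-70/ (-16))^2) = 4672/ 1225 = 3.81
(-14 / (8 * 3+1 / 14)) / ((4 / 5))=-245 / 337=-0.73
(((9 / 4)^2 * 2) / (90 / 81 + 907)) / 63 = 81 / 457688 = 0.00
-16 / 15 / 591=-16 / 8865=-0.00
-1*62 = -62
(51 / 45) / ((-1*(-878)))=17 / 13170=0.00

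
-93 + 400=307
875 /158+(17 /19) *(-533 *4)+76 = -5481775 /3002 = -1826.04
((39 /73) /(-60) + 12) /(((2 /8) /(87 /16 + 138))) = 8035713 /1168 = 6879.89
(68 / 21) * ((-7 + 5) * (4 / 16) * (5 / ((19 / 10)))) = -1700 / 399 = -4.26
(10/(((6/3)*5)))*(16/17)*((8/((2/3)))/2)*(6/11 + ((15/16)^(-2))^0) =96/11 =8.73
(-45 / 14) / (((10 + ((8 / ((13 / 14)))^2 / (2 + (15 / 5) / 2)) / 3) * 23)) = -22815 / 2786588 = -0.01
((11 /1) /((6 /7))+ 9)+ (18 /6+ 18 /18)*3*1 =203 /6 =33.83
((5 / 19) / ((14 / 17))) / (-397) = -85 / 105602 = -0.00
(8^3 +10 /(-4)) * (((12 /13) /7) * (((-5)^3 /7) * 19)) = -14520750 /637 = -22795.53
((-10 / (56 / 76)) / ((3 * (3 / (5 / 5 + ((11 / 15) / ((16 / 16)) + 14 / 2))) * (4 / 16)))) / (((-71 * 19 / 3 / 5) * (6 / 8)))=10480 / 13419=0.78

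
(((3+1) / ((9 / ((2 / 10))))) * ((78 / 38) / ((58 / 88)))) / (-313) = -2288 / 2586945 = -0.00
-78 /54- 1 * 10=-103 /9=-11.44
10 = 10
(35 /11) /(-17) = -35 /187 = -0.19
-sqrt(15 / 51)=-sqrt(85) / 17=-0.54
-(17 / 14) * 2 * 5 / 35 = -17 / 49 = -0.35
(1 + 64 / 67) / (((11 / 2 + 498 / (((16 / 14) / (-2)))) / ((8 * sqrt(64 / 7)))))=-4192 * sqrt(7) / 203077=-0.05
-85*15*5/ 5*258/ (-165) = 21930/ 11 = 1993.64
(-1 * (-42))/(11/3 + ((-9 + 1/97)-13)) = -6111/2666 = -2.29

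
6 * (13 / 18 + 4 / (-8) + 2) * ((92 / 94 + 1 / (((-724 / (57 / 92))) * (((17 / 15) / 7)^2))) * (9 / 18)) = 4279753885 / 678552348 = 6.31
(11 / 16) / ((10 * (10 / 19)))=209 / 1600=0.13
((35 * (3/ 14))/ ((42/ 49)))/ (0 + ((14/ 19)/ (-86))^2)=119194.46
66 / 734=33 / 367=0.09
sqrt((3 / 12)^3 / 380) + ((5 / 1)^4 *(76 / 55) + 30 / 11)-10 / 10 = sqrt(95) / 1520 + 9519 / 11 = 865.37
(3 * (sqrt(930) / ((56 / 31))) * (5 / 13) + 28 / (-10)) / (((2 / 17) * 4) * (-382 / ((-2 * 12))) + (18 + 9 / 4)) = -2856 / 28295 + 23715 * sqrt(930) / 1029938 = 0.60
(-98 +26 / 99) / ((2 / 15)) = -24190 / 33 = -733.03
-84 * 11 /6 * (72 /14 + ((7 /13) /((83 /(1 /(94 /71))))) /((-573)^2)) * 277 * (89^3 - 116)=-286081346725330932677 /1850060953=-154633471000.74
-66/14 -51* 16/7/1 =-849/7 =-121.29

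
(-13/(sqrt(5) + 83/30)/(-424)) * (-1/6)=-5395/1012936 + 975 * sqrt(5)/506468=-0.00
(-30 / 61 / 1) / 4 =-15 / 122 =-0.12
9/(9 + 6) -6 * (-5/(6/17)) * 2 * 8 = 6803/5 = 1360.60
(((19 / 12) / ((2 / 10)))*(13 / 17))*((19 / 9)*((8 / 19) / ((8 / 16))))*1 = 4940 / 459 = 10.76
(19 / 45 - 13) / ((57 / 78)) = -14716 / 855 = -17.21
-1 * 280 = -280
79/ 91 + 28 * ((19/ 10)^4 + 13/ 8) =93563227/ 227500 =411.27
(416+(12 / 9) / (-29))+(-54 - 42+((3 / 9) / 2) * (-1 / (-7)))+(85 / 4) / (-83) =21547971 / 67396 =319.72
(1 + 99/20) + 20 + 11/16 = 2131/80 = 26.64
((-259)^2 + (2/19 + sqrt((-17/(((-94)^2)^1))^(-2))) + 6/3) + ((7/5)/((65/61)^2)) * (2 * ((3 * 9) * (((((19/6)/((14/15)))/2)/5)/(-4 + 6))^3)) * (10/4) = 18516360081707219/273895731200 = 67603.68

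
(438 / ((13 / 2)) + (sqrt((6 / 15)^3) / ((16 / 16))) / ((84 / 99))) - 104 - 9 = -593 / 13 + 33 * sqrt(10) / 350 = -45.32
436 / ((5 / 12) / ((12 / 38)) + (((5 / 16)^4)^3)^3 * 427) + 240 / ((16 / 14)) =143120607497869918410423002693189435568189408534 / 264821349232551205728746877101510785803439315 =540.44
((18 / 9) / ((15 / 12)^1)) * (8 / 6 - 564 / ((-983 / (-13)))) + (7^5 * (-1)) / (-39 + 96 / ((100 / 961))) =-1043067327 / 36189145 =-28.82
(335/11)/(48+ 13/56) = 18760/29711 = 0.63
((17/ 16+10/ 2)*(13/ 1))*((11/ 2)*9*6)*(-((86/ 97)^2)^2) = -13199990661/ 912673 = -14463.00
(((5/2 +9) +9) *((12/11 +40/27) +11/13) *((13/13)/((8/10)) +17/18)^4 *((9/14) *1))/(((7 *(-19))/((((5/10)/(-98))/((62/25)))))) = 526954672096975/32608042503708672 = 0.02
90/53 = 1.70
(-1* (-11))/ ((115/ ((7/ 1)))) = 0.67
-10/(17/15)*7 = -1050/17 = -61.76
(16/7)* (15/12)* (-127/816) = -635/1428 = -0.44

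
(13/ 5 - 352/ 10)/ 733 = -163/ 3665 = -0.04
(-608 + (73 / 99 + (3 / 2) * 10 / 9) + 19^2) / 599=-0.41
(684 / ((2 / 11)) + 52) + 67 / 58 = 221279 / 58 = 3815.16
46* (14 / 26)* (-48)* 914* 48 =-678085632 / 13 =-52160433.23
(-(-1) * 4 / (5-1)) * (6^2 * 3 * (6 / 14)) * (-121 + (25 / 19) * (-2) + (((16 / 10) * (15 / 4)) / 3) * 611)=6761556 / 133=50838.77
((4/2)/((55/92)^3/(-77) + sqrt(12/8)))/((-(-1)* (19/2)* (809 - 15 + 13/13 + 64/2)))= 329774368000/700279131410427367 + 59422790131712* sqrt(6)/700279131410427367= 0.00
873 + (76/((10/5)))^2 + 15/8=18551/8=2318.88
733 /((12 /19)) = 13927 /12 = 1160.58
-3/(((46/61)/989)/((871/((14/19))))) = -130224081/28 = -4650860.04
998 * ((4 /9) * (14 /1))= 55888 /9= 6209.78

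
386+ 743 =1129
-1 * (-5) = 5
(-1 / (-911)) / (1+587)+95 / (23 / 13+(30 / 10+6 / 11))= 19150133 / 1071336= 17.88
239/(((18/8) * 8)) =239/18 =13.28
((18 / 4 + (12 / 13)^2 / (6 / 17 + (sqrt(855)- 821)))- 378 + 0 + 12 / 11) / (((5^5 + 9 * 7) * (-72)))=867 * sqrt(95) / 52364141270116 + 44857863558143 / 27648266590621248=0.00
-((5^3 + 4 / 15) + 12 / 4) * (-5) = 1924 / 3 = 641.33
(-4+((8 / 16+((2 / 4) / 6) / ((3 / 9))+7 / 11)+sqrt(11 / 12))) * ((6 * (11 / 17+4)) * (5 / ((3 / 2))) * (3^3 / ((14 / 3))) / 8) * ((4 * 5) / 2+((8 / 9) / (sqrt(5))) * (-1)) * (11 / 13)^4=315447 * (-345+22 * sqrt(33)) * (225 - 4 * sqrt(5)) / 27190072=-547.99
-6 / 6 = -1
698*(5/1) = 3490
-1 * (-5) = 5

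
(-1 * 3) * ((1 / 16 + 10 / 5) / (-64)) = 99 / 1024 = 0.10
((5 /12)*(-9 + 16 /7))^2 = 55225 /7056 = 7.83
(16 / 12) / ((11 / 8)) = 32 / 33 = 0.97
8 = 8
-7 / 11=-0.64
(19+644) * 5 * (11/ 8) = 36465/ 8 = 4558.12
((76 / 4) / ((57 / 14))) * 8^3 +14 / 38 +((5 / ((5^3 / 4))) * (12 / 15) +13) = 2402.83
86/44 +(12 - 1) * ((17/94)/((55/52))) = 19829/5170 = 3.84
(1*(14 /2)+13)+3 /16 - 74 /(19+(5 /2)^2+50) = 92487 /4816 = 19.20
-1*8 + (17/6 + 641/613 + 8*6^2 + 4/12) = 284.21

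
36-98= -62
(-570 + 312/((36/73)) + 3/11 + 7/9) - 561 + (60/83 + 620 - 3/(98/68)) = 48862909/402633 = 121.36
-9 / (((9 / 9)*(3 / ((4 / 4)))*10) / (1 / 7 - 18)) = 75 / 14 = 5.36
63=63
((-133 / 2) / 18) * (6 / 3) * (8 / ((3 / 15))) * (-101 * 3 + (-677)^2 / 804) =-142786805 / 1809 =-78931.35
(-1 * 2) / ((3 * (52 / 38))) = -0.49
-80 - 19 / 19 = -81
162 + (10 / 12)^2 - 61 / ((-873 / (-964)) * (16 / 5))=141.64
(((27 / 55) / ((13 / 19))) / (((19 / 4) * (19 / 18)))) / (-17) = -0.01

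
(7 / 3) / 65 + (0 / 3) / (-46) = 7 / 195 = 0.04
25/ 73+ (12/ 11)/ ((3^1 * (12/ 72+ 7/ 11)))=3077/ 3869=0.80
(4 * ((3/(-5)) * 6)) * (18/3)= -432/5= -86.40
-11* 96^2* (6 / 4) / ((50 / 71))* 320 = -345489408 / 5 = -69097881.60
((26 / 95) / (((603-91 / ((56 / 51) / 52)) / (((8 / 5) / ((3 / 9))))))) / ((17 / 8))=-3328 / 19953325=-0.00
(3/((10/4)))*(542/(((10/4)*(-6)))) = -1084/25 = -43.36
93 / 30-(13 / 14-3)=5.17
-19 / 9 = -2.11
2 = 2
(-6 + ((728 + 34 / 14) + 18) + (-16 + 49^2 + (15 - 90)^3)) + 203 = -2929812 / 7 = -418544.57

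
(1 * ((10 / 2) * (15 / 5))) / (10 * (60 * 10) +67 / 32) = 480 / 192067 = 0.00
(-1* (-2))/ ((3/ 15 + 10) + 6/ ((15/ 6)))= 10/ 63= 0.16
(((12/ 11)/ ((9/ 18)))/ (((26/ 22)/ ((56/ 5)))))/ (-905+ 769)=-168/ 1105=-0.15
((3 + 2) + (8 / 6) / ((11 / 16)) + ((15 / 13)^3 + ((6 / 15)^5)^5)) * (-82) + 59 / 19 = -284044368568872743193193181 / 410532653331756591796875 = -691.89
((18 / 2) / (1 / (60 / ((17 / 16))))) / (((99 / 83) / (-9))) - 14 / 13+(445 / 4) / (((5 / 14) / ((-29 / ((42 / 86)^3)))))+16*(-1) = -523636935181 / 6432426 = -81405.82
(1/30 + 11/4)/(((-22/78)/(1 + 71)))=-39078/55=-710.51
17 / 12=1.42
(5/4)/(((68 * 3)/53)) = 265/816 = 0.32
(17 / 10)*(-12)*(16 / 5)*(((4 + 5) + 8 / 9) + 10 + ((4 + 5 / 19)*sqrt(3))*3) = -2744.43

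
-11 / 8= -1.38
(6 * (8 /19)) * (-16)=-768 /19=-40.42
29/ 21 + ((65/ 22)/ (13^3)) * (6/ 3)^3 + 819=32027272/ 39039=820.39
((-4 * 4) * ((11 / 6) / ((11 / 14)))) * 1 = -112 / 3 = -37.33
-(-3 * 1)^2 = -9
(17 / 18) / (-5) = -17 / 90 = -0.19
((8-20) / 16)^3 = -27 / 64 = -0.42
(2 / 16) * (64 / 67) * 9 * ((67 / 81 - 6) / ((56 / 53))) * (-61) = 1354627 / 4221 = 320.93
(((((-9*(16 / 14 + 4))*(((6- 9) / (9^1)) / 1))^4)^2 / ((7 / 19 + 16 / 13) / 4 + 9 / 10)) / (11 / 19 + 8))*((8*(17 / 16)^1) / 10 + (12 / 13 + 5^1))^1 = 11766752042106080526336 / 6033573317023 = 1950212821.46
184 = 184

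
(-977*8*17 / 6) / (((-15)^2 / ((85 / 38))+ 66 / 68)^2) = -2.15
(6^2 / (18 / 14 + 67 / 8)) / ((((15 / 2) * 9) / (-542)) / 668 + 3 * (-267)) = -23171584 / 4980753829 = -0.00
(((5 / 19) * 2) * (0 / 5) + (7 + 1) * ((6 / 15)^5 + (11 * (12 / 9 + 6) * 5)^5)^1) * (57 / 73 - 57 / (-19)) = 5965607658230005723136 / 18478125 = 322847023614679.83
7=7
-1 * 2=-2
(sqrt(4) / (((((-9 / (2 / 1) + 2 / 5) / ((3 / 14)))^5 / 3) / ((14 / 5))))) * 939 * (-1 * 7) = 1711327500 / 39738676943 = 0.04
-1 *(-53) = 53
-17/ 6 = -2.83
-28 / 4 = -7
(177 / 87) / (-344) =-59 / 9976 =-0.01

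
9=9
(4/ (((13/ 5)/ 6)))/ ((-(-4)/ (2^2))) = 9.23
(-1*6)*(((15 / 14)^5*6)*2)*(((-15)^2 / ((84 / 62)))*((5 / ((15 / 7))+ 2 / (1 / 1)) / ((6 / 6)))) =-68856328125 / 941192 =-73158.64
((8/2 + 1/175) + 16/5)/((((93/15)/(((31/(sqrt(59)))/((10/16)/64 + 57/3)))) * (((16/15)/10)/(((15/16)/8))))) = 283725 * sqrt(59)/8039458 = 0.27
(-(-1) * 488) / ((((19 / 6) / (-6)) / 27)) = -474336 / 19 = -24965.05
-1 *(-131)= 131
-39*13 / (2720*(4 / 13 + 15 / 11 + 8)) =-24167 / 1253920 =-0.02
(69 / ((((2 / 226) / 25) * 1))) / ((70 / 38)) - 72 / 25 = 18517371 / 175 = 105813.55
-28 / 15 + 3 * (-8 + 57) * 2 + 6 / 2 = 4427 / 15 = 295.13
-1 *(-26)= 26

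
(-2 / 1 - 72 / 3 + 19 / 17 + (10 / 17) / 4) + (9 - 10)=-875 / 34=-25.74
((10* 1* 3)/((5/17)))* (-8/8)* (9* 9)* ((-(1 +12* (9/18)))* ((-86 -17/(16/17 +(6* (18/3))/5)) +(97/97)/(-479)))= -844350230115/165734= -5094610.82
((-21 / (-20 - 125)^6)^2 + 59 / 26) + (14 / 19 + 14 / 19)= 159717659703836000197509983479 / 42671997779175221253417968750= 3.74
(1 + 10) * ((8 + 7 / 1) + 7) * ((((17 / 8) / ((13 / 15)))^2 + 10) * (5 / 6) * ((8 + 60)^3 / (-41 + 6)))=-102953806505 / 3549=-29009243.87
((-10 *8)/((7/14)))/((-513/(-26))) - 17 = -12881/513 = -25.11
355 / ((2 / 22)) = 3905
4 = 4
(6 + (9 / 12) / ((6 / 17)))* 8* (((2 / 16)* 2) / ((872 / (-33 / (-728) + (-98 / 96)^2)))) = 1139975 / 56254464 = 0.02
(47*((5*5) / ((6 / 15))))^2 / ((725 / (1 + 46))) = 64889375 / 116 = 559391.16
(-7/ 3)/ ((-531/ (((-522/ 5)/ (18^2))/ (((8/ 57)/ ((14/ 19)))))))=-0.01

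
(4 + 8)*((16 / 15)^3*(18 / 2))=131.07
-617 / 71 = -8.69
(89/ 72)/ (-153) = -89/ 11016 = -0.01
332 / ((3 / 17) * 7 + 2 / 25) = 141100 / 559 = 252.42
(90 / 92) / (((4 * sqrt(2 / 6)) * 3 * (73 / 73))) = 0.14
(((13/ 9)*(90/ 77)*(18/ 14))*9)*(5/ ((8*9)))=2925/ 2156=1.36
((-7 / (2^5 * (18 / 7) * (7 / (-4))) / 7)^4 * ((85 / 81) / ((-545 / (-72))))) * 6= 17 / 8787750912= 0.00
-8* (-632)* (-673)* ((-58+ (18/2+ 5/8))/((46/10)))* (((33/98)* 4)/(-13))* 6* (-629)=205002398953440/14651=13992382701.07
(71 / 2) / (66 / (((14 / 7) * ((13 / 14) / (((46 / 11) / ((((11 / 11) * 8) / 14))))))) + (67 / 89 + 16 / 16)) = 82147 / 605874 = 0.14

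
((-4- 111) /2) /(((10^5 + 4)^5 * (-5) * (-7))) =-1 /6088174010438678338783232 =-0.00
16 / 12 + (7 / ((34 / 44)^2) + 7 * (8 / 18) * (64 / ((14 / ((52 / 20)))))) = 50.03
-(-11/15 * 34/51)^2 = -484/2025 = -0.24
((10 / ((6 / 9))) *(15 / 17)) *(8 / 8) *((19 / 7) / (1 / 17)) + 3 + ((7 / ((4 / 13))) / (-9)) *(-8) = 39938 / 63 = 633.94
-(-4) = 4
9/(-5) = -9/5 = -1.80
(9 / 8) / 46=9 / 368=0.02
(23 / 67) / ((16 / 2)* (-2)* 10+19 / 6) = -0.00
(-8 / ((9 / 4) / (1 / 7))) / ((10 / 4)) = -0.20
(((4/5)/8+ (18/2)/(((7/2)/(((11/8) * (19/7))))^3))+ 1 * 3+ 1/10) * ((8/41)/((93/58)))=15407479049/8971912740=1.72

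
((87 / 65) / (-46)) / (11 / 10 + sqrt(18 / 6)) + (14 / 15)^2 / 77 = 0.00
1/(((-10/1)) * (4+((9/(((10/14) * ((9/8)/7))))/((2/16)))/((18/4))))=-9/12904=-0.00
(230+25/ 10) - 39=387/ 2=193.50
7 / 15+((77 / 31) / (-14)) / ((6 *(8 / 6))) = 3307 / 7440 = 0.44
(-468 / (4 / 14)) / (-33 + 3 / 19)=399 / 8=49.88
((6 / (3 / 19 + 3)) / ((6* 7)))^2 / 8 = 361 / 1411200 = 0.00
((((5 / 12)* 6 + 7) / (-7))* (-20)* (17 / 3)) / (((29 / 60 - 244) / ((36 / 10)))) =-12240 / 5383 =-2.27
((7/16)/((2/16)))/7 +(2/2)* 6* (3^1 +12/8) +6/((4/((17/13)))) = 383/13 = 29.46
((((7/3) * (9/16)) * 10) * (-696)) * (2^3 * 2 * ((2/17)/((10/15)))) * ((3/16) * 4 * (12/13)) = -3946320/221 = -17856.65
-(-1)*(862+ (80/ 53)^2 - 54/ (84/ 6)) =16918463/ 19663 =860.42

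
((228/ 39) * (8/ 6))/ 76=4/ 39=0.10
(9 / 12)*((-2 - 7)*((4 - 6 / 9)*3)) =-135 / 2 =-67.50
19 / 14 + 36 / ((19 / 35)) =18001 / 266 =67.67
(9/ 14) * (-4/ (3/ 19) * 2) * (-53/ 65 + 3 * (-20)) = 901284/ 455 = 1980.84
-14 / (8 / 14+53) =-98 / 375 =-0.26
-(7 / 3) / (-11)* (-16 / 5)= -112 / 165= -0.68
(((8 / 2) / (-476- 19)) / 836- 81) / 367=-8379856 / 37967985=-0.22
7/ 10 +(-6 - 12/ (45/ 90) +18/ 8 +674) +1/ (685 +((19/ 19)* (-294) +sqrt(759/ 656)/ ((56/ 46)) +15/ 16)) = 511121042738771/ 790044094580 - 1288* sqrt(31119)/ 39502204729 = 646.95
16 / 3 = 5.33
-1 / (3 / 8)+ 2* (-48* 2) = -584 / 3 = -194.67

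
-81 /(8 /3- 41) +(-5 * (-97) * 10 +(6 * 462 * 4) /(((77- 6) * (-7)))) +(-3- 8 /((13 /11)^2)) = 6652529592 /1379885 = 4821.08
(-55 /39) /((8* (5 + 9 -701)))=55 /214344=0.00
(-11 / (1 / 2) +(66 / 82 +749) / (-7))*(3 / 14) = -55584 / 2009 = -27.67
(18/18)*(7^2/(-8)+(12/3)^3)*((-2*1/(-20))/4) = 463/320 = 1.45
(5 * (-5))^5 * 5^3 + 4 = -1220703121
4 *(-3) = -12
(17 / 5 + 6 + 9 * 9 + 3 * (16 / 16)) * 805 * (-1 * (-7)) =526309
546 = 546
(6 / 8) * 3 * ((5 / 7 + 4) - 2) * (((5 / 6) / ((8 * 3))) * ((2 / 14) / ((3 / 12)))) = 95 / 784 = 0.12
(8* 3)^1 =24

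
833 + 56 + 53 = 942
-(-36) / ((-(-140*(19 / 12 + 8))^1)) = 108 / 4025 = 0.03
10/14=5/7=0.71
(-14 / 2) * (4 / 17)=-28 / 17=-1.65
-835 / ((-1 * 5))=167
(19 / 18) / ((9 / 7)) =133 / 162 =0.82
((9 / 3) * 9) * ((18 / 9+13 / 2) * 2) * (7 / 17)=189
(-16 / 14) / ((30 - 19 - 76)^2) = -8 / 29575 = -0.00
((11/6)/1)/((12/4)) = 11/18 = 0.61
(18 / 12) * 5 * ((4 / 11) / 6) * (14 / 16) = 35 / 88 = 0.40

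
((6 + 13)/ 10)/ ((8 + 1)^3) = 19/ 7290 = 0.00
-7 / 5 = -1.40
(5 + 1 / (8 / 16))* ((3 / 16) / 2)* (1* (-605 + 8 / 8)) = -3171 / 8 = -396.38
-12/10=-1.20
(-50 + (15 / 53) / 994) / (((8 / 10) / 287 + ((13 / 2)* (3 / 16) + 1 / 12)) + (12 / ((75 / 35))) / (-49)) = -5183879280 / 123437689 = -42.00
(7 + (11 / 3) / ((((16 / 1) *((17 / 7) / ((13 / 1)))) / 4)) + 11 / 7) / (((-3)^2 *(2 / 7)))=5.24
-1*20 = -20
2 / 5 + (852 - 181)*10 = 33552 / 5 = 6710.40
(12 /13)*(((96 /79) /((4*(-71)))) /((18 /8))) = -128 /72917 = -0.00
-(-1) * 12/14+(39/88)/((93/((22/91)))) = 745/868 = 0.86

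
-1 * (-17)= 17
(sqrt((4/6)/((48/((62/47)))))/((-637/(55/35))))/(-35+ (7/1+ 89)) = -0.00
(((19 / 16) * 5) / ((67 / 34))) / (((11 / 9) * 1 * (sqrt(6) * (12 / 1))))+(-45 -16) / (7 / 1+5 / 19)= -1159 / 138+1615 * sqrt(6) / 47168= -8.31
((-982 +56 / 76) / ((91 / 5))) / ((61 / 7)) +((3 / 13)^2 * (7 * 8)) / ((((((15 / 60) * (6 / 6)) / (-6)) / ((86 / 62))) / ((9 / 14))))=-425100172 / 6072001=-70.01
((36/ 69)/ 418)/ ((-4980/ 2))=-1/ 1994905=-0.00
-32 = -32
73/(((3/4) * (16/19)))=1387/12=115.58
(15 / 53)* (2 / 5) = 6 / 53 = 0.11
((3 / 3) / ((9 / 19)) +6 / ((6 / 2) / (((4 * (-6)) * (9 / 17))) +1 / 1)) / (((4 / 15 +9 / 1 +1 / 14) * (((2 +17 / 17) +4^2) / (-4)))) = -276248 / 1229547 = -0.22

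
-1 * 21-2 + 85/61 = -1318/61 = -21.61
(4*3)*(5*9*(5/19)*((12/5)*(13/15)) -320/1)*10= -673440/19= -35444.21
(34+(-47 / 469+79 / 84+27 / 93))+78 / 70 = 31617851 / 872340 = 36.24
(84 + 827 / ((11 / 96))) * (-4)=-29205.82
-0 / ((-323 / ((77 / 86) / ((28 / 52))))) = 0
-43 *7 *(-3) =903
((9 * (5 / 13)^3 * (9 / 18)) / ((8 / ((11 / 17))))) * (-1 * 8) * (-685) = 8476875 / 74698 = 113.48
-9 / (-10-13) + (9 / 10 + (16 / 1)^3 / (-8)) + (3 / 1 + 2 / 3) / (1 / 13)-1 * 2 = -320879 / 690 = -465.04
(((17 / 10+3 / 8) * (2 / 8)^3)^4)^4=5072820298953863752478356399681 / 3402823669209384634633746074317682114560000000000000000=0.00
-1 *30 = -30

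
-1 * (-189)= 189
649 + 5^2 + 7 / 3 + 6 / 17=34511 / 51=676.69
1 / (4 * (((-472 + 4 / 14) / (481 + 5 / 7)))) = -843 / 3302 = -0.26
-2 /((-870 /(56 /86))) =28 /18705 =0.00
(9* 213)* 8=15336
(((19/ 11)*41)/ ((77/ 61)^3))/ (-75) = -176818199/ 376639725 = -0.47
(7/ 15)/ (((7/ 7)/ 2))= 14/ 15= 0.93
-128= -128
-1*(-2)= 2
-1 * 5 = -5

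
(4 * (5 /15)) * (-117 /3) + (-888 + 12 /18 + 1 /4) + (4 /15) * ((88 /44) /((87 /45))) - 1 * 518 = -1456.81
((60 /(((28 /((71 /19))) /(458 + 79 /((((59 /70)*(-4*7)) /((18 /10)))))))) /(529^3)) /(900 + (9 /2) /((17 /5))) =484007 /17843801952393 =0.00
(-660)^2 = 435600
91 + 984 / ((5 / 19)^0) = 1075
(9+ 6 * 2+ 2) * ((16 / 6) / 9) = 184 / 27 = 6.81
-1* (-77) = 77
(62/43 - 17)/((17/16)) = -10704/731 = -14.64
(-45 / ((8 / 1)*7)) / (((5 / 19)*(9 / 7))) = -19 / 8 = -2.38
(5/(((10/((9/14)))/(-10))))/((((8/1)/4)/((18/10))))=-81/28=-2.89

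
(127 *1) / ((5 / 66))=8382 / 5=1676.40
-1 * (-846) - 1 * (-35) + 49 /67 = 59076 /67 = 881.73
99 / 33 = 3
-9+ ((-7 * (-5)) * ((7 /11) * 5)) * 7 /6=7981 /66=120.92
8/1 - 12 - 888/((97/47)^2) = -1999228/9409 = -212.48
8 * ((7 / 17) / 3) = 56 / 51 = 1.10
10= 10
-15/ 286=-0.05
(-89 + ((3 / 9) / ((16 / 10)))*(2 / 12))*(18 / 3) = -12811 / 24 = -533.79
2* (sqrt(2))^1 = 2* sqrt(2) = 2.83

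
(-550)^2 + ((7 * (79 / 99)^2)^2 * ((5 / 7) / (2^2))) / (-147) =2440874266659595 / 8069006484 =302499.98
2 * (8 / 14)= 8 / 7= 1.14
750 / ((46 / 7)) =2625 / 23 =114.13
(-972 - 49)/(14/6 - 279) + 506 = 423043/830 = 509.69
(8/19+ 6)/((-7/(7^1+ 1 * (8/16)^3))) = -183/28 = -6.54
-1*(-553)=553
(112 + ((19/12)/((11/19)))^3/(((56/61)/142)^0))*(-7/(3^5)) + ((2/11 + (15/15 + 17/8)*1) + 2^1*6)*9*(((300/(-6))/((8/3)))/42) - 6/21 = -64162685269/978061392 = -65.60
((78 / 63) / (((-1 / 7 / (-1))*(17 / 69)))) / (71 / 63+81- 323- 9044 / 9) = -0.03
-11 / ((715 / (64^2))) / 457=-4096 / 29705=-0.14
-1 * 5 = -5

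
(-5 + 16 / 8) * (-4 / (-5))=-12 / 5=-2.40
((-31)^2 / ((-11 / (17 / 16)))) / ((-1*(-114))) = -16337 / 20064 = -0.81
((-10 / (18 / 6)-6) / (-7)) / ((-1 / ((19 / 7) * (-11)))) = 836 / 21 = 39.81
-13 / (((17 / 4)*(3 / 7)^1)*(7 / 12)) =-208 / 17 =-12.24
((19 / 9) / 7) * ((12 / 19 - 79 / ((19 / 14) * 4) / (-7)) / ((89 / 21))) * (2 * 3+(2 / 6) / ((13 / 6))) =4120 / 3471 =1.19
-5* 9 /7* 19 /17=-855 /119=-7.18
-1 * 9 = -9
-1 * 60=-60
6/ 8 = 3/ 4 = 0.75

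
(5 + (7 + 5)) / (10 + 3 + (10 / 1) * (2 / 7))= 119 / 111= 1.07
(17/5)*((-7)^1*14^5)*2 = -128002112/5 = -25600422.40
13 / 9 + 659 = 5944 / 9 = 660.44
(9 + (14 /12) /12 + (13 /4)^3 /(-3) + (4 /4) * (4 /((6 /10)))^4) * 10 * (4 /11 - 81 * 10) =-227722879865 /14256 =-15973827.15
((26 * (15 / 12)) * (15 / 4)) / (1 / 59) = 57525 / 8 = 7190.62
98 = 98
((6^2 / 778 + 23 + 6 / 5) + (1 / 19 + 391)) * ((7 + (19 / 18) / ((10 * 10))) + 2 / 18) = 65579316283 / 22173000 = 2957.62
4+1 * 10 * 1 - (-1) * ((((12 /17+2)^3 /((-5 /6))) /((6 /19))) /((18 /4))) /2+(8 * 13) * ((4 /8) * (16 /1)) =185188526 /221085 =837.63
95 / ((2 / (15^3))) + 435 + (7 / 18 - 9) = 160738.89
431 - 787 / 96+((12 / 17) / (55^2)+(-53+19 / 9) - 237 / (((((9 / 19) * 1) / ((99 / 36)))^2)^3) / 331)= -334000444845133930511 / 12350827156377600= -27042.76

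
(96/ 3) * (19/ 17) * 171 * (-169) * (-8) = 140564736/ 17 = 8268513.88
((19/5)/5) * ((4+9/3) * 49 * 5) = 6517/5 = 1303.40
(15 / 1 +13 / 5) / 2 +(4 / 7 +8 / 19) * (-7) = 176 / 95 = 1.85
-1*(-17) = 17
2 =2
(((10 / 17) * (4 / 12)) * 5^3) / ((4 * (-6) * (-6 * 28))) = 625 / 102816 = 0.01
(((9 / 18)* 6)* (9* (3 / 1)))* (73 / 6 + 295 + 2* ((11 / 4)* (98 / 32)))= 26244.84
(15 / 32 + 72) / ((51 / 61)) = 47153 / 544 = 86.68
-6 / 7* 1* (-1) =6 / 7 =0.86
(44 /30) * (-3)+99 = 473 /5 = 94.60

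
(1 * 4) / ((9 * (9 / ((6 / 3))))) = 0.10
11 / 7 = 1.57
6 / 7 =0.86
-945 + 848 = -97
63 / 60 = 21 / 20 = 1.05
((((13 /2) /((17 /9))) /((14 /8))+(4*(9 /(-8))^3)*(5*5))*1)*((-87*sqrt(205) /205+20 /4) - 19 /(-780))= 147.72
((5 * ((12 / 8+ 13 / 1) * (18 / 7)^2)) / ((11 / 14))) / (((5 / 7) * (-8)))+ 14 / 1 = -2041 / 22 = -92.77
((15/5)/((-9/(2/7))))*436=-872/21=-41.52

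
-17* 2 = -34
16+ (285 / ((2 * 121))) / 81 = 104639 / 6534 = 16.01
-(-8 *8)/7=64/7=9.14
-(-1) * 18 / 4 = 9 / 2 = 4.50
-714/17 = -42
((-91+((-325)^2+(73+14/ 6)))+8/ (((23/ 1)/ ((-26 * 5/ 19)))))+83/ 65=8999405353/ 85215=105608.23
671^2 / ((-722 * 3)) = -450241 / 2166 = -207.87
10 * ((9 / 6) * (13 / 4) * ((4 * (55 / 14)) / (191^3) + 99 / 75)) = 62773657089 / 975501940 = 64.35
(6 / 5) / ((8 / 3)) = 0.45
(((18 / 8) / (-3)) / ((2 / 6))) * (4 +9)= -117 / 4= -29.25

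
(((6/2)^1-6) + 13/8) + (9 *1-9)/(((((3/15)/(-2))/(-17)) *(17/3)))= -11/8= -1.38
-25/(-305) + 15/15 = 66/61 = 1.08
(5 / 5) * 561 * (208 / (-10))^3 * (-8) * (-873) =-4407244148736 / 125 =-35257953189.89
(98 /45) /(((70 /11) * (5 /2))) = 154 /1125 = 0.14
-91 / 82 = -1.11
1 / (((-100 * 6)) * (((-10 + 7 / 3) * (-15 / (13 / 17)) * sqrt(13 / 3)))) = -sqrt(39) / 1173000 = -0.00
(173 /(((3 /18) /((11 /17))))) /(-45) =-3806 /255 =-14.93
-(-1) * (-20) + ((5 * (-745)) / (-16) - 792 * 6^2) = -452787 / 16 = -28299.19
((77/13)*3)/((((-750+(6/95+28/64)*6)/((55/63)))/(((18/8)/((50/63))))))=-144837/2460107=-0.06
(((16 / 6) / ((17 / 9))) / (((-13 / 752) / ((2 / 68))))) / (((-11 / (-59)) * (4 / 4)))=-12.88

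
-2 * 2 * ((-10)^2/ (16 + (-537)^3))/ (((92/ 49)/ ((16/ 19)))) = 78400/ 67671257869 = 0.00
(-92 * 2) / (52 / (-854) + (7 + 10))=-78568 / 7233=-10.86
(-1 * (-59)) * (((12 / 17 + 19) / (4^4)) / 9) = 19765 / 39168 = 0.50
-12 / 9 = -4 / 3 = -1.33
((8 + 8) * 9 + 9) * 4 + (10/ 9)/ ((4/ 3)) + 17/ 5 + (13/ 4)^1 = 37169/ 60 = 619.48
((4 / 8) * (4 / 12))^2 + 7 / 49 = 43 / 252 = 0.17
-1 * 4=-4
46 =46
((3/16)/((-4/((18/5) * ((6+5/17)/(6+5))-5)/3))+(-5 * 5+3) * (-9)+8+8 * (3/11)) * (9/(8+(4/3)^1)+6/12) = 511775981/1675520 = 305.44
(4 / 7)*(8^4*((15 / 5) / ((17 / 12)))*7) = 589824 / 17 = 34695.53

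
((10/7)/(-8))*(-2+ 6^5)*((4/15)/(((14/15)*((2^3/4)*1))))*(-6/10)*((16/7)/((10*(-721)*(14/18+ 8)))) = -419796/97684685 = -0.00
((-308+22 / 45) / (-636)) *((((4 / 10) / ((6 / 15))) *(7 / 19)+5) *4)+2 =561122 / 45315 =12.38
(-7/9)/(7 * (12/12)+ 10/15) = -7/69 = -0.10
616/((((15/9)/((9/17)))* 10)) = 8316/425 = 19.57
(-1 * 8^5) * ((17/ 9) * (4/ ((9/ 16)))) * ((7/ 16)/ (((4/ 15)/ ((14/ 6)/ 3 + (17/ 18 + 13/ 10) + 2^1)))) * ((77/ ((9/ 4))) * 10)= -2714288783360/ 2187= -1241101409.86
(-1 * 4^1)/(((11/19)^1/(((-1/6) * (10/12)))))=0.96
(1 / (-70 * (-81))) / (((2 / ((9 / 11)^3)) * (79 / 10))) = 9 / 1472086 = 0.00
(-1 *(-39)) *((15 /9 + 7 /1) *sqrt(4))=676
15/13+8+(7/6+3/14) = 2876/273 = 10.53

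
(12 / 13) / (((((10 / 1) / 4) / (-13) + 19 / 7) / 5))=280 / 153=1.83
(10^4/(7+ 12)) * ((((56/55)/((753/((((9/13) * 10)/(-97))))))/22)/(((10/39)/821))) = -413784000/55973753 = -7.39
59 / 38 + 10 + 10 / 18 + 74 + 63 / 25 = 757771 / 8550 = 88.63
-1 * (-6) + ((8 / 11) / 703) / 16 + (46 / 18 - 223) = -29849371 / 139194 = -214.44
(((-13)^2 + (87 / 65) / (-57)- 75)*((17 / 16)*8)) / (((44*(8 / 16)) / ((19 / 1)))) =689.87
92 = 92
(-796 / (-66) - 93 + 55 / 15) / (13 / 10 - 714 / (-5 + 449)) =157250 / 627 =250.80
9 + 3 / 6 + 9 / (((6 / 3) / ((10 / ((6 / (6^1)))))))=109 / 2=54.50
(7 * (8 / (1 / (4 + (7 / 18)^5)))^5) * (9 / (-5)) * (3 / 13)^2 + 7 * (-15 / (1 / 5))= -174599858285741209707853617873207793 / 7668923096172916148285445120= -22767193.79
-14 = -14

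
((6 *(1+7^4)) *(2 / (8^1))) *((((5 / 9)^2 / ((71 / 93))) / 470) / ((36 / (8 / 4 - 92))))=-930775 / 120132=-7.75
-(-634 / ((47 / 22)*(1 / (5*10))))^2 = -486366760000 / 2209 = -220175083.75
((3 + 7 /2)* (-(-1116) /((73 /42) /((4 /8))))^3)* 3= 251006564364192 /389017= 645232893.07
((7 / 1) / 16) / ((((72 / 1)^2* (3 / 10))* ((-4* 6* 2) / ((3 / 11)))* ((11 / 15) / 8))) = -175 / 10036224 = -0.00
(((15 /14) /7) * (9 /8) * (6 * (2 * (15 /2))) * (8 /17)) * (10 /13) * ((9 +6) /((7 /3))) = 2733750 /75803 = 36.06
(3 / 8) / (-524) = -3 / 4192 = -0.00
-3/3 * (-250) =250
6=6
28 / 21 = 4 / 3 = 1.33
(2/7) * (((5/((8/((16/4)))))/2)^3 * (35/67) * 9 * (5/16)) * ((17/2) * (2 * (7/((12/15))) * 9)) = 150609375/137216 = 1097.61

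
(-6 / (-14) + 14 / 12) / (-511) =-67 / 21462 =-0.00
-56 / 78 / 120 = -7 / 1170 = -0.01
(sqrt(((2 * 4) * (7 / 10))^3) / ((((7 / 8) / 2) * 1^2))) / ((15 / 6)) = 256 * sqrt(35) / 125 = 12.12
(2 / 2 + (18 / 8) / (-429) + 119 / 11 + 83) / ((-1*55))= -54233 / 31460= -1.72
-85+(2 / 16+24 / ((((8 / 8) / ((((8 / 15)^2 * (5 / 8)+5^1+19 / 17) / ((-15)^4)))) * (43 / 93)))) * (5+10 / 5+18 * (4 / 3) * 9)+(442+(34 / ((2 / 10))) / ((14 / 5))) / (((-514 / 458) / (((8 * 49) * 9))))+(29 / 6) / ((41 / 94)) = -1580390.53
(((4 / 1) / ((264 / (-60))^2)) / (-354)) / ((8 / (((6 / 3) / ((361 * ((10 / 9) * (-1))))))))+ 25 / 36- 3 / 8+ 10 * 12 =44652203489 / 371113776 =120.32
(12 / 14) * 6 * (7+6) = 66.86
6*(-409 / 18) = -409 / 3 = -136.33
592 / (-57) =-592 / 57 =-10.39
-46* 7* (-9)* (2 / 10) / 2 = 1449 / 5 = 289.80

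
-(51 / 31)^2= -2601 / 961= -2.71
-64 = -64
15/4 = 3.75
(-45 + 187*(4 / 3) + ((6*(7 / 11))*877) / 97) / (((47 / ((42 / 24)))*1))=5352011 / 601788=8.89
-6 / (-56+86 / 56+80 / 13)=2184 / 17585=0.12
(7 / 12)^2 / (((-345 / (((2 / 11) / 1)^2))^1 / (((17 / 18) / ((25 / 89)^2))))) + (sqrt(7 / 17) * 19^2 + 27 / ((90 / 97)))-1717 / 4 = -6765232606943 / 16906725000 + 361 * sqrt(119) / 17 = -168.50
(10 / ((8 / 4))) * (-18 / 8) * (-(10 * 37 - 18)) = 3960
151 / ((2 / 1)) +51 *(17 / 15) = 1333 / 10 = 133.30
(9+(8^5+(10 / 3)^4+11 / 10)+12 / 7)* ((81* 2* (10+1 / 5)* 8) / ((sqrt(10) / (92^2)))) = 322127614496832* sqrt(10) / 875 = 1164179381767.62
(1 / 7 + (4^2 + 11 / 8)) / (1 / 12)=2943 / 14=210.21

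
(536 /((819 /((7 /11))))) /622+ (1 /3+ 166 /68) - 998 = -13543753835 /13608738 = -995.22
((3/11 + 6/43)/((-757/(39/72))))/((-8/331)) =279695/22915904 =0.01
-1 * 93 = -93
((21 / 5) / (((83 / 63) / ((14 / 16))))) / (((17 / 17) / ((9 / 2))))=83349 / 6640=12.55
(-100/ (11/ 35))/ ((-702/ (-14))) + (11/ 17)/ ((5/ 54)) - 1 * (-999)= 328067749/ 328185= 999.64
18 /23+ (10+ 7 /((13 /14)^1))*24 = 126090 /299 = 421.71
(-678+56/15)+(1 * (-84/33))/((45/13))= -334126/495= -675.00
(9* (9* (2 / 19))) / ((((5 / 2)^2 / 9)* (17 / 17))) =5832 / 475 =12.28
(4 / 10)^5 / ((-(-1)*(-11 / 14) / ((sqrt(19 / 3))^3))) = -8512*sqrt(57) / 309375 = -0.21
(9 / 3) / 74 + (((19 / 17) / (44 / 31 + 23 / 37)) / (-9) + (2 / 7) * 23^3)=644964084727 / 185533614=3476.27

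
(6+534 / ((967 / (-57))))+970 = 913354 / 967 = 944.52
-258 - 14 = -272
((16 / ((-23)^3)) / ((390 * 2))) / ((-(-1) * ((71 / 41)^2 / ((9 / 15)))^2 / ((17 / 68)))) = -8477283 / 502423874431375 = -0.00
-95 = -95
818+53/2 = 1689/2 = 844.50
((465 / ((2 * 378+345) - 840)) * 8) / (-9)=-1240 / 783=-1.58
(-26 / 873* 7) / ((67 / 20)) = -3640 / 58491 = -0.06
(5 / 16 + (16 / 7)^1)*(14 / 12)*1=97 / 32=3.03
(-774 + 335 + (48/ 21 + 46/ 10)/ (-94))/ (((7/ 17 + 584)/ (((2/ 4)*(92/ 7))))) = -564819441/ 114401525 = -4.94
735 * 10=7350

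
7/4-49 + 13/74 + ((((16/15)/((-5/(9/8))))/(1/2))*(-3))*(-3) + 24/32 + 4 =-43146/925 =-46.64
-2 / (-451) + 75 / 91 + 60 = 2496467 / 41041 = 60.83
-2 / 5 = -0.40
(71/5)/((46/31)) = 2201/230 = 9.57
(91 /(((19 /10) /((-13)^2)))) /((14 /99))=57237.63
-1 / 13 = -0.08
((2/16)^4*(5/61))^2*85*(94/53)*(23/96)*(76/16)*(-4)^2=43645375/39704221188096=0.00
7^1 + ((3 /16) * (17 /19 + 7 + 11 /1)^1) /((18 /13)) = 17435 /1824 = 9.56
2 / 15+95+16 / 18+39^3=59415.02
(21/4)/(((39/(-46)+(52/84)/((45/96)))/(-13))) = -152145/1054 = -144.35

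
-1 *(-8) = 8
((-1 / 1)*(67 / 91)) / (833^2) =-0.00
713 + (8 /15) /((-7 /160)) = 14717 /21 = 700.81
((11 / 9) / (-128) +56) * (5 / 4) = 322505 / 4608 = 69.99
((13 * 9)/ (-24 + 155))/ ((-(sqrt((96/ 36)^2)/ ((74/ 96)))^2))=-160173/ 2146304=-0.07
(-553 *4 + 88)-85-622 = -2831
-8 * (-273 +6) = 2136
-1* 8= -8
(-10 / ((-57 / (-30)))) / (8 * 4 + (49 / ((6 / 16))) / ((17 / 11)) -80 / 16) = -5100 / 108091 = -0.05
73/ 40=1.82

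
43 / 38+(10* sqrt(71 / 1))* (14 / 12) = 43 / 38+35* sqrt(71) / 3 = 99.44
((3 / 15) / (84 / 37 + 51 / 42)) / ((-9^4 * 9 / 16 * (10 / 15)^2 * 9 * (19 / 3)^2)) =-2072 / 21375902025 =-0.00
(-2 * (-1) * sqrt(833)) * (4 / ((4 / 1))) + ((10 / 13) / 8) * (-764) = -955 / 13 + 14 * sqrt(17) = -15.74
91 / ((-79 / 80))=-7280 / 79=-92.15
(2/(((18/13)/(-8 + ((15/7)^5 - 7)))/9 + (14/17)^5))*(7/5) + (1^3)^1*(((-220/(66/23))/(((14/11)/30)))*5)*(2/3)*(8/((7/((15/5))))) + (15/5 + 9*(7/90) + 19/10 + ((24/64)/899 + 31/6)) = -571538296165612504879/27697518211497960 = -20635.00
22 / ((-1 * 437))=-22 / 437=-0.05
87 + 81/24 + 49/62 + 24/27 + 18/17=3533081/37944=93.11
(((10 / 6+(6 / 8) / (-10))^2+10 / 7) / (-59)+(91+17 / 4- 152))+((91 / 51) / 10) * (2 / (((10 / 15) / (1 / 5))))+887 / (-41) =-64950483347 / 829039680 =-78.34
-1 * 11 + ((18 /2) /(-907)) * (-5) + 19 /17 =-151611 /15419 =-9.83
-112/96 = -7/6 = -1.17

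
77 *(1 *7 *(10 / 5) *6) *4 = 25872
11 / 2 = 5.50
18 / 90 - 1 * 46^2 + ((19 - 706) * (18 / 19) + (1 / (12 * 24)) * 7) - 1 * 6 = -75858823 / 27360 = -2772.62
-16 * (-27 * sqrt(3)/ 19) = 432 * sqrt(3)/ 19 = 39.38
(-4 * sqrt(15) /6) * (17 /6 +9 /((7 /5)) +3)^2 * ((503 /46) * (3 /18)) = -133408175 * sqrt(15) /730296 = -707.50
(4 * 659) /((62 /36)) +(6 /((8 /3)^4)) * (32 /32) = 97181037 /63488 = 1530.70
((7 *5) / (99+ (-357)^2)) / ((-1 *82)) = -35 / 10458936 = -0.00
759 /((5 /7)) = 5313 /5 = 1062.60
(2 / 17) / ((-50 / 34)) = -2 / 25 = -0.08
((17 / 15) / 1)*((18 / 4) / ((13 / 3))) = 153 / 130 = 1.18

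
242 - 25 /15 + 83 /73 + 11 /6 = 106567 /438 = 243.30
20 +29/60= 1229/60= 20.48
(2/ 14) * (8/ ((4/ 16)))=32/ 7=4.57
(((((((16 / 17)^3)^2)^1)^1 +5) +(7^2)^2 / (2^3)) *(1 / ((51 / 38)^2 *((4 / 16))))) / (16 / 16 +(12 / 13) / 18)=554281066044602 / 858018165243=646.00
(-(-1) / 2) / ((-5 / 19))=-1.90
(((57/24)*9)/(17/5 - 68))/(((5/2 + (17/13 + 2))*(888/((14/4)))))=-1365/6078656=-0.00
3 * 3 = 9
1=1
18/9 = 2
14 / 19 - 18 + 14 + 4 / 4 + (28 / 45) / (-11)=-2.32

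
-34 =-34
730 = 730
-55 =-55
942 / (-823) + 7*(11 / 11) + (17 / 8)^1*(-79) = -1066737 / 6584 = -162.02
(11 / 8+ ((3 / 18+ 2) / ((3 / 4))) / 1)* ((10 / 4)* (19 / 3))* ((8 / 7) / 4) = 29165 / 1512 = 19.29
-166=-166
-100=-100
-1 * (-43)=43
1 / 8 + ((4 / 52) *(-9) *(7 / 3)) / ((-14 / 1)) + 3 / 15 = 229 / 520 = 0.44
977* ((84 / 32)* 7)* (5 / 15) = 47873 / 8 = 5984.12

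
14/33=0.42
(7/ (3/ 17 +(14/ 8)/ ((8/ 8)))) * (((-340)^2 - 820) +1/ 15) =819529676/ 1965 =417063.45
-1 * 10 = -10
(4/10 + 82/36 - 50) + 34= -1199/90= -13.32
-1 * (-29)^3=24389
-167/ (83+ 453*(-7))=167/ 3088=0.05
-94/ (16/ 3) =-141/ 8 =-17.62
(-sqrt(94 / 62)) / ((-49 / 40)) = 40 *sqrt(1457) / 1519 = 1.01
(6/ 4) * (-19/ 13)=-2.19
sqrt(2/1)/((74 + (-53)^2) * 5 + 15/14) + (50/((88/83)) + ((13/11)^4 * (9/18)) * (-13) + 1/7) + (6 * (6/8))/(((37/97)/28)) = 14 * sqrt(2)/201825 + 5535534225/15168076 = 364.95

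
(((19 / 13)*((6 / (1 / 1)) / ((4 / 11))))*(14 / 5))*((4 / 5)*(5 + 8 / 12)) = 99484 / 325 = 306.10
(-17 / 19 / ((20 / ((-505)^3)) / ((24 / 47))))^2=6902534779283002500 / 797449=8655769559285.93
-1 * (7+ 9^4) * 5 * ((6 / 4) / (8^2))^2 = -36945 / 2048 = -18.04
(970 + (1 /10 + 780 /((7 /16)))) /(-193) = -192707 /13510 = -14.26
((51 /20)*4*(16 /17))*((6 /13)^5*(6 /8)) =279936 /1856465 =0.15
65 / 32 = 2.03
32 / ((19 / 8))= 256 / 19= 13.47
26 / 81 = 0.32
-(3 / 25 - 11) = 272 / 25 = 10.88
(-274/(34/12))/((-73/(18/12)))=2466/1241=1.99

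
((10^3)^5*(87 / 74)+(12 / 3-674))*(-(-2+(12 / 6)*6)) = -434999999999752100 / 37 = -11756756756750056.76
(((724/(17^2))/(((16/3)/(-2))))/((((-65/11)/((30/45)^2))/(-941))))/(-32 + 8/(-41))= 6983161/3381300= 2.07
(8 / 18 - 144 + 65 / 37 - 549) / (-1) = 230036 / 333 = 690.80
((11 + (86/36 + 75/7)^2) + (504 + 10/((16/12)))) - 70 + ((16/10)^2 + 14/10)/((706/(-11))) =87444378593/140105700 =624.13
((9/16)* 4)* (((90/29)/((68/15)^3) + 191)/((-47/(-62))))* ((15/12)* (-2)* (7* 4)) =-8505034734735/214285408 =-39690.22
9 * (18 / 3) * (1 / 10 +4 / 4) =59.40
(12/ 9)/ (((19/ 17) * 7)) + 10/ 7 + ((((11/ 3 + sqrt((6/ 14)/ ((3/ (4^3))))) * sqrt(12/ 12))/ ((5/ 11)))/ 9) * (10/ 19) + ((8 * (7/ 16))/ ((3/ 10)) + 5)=176 * sqrt(7)/ 1197 + 67286/ 3591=19.13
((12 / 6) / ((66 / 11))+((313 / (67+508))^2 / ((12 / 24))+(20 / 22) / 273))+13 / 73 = 26753906224 / 24159760625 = 1.11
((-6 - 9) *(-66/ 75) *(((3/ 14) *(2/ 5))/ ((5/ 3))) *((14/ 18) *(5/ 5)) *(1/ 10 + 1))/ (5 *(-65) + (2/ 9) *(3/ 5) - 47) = -1089/ 697250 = -0.00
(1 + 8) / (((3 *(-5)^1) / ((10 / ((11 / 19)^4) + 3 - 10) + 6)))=-3865707 / 73205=-52.81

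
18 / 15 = 6 / 5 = 1.20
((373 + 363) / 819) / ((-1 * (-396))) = 184 / 81081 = 0.00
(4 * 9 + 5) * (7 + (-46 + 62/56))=-1553.61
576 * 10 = 5760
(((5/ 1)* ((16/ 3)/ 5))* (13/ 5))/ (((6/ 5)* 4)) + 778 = 7028/ 9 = 780.89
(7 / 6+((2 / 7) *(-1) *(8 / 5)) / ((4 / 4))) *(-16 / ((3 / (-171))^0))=-1192 / 105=-11.35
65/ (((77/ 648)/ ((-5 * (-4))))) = 842400/ 77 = 10940.26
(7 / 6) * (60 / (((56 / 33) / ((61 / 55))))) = 183 / 4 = 45.75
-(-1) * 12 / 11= 12 / 11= 1.09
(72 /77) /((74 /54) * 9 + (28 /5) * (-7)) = -1080 /31031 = -0.03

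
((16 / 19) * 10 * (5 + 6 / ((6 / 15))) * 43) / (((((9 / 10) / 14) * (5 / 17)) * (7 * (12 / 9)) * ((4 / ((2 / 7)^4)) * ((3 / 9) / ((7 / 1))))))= 9356800 / 6517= 1435.75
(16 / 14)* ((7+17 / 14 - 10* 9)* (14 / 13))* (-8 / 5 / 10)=7328 / 455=16.11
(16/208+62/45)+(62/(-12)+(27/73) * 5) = -159089/85410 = -1.86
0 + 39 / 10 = 39 / 10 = 3.90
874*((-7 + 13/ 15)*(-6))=160816/ 5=32163.20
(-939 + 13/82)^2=5926690225/6724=881423.29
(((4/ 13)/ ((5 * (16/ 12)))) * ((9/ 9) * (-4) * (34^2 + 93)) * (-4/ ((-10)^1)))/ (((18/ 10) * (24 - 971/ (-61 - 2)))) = -209832/ 161395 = -1.30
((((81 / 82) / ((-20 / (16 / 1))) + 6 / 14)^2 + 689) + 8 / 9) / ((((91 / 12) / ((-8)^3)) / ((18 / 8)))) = -19642601892864 / 187389475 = -104822.33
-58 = -58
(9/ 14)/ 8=9/ 112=0.08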